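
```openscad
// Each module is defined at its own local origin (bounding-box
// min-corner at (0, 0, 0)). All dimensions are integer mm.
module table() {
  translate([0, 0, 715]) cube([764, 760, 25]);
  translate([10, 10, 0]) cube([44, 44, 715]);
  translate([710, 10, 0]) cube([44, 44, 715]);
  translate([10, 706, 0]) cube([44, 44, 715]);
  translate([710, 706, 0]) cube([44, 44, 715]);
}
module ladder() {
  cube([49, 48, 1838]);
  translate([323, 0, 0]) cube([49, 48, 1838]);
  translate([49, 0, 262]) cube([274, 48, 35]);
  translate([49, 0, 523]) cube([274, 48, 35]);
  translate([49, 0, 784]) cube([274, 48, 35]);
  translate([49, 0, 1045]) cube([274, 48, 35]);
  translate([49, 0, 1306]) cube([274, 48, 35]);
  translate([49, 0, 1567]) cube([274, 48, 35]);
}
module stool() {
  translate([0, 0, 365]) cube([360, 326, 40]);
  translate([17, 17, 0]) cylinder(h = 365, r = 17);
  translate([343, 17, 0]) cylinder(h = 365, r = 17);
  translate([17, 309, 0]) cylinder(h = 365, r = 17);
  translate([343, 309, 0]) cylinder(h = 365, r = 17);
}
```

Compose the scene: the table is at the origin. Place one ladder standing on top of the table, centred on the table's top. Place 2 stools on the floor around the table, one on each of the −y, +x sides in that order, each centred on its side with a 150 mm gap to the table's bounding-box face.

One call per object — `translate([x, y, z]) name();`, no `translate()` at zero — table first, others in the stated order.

table();
translate([196, 356, 740]) ladder();
translate([202, -476, 0]) stool();
translate([914, 217, 0]) stool();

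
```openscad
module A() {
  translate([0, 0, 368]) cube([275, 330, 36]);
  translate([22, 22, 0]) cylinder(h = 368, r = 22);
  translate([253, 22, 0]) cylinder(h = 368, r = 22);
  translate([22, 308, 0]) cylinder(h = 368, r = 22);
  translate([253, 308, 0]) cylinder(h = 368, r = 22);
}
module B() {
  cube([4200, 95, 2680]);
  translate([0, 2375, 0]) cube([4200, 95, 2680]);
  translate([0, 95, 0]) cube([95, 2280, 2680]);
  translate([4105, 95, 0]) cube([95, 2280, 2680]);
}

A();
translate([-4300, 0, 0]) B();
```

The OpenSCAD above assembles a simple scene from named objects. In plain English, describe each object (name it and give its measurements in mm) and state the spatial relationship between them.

A is a four-legged stool. The seat is a 275×330×36 mm slab whose top surface is at z = 404 mm; four round legs, each 44 mm in diameter, run from the floor (z = 0) to the underside of the seat, each leg's axis is inset half a diameter from the nearest pair of seat edges (so the leg's bounding box is flush with the corner).

B is the wall frame of a small rectangular building: four walls, each 2680 mm tall and 95 mm thick, enclosing a footprint 4200 mm (x) by 2470 mm (y) outside-to-outside, with no floor or roof. The front and back walls (the −y and +y sides) span the full width; the two side walls fit between them.

The house frame is on the floor beside the stool on its −x side.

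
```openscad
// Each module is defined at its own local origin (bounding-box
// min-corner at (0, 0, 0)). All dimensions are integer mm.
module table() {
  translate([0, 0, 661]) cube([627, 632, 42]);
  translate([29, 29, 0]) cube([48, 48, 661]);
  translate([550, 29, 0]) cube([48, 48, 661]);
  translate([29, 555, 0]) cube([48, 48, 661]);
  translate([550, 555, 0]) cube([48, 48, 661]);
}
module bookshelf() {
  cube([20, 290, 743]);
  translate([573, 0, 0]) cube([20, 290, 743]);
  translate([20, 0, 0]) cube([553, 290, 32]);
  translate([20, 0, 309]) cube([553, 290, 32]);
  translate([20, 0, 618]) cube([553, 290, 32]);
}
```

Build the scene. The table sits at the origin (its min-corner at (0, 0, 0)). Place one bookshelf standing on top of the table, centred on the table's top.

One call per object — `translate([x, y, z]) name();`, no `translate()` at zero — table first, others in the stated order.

table();
translate([17, 171, 703]) bookshelf();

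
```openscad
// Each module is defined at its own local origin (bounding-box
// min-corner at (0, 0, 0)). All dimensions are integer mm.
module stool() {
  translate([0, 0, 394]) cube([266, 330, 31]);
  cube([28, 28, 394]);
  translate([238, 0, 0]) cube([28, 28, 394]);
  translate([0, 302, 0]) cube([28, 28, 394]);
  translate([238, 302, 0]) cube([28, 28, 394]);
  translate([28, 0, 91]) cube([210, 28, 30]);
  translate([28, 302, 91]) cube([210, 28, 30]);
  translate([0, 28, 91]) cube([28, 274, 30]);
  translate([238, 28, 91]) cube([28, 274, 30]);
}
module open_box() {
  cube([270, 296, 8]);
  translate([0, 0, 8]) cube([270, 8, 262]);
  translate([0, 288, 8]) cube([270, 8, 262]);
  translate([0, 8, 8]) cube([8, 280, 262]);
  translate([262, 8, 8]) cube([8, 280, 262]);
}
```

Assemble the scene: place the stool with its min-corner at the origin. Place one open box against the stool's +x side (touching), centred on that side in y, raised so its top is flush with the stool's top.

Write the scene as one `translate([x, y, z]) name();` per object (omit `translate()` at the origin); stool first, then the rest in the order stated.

stool();
translate([266, 17, 155]) open_box();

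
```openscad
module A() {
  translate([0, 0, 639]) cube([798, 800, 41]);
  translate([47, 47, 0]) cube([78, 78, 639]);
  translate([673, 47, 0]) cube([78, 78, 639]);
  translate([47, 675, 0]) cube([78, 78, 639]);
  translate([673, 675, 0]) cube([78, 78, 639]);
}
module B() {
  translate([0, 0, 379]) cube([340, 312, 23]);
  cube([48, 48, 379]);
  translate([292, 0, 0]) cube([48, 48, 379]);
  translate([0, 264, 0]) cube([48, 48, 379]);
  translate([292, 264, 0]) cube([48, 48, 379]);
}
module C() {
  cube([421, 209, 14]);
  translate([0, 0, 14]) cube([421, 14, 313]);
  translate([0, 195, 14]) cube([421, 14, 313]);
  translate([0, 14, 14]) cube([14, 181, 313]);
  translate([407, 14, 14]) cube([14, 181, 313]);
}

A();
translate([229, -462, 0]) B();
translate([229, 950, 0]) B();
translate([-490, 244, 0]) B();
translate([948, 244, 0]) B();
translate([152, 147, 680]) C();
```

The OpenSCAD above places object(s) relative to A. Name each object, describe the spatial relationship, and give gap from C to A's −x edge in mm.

A is a table. B is a stool. C is an open box. Four stools sit around the table at the −y, +y, −x, +x sides. The open box is on top of the table. The gap from the open box to the table's −x edge is 152 mm.

The open box's min-x is at 152; the table's min-x is 0; gap = 152 mm.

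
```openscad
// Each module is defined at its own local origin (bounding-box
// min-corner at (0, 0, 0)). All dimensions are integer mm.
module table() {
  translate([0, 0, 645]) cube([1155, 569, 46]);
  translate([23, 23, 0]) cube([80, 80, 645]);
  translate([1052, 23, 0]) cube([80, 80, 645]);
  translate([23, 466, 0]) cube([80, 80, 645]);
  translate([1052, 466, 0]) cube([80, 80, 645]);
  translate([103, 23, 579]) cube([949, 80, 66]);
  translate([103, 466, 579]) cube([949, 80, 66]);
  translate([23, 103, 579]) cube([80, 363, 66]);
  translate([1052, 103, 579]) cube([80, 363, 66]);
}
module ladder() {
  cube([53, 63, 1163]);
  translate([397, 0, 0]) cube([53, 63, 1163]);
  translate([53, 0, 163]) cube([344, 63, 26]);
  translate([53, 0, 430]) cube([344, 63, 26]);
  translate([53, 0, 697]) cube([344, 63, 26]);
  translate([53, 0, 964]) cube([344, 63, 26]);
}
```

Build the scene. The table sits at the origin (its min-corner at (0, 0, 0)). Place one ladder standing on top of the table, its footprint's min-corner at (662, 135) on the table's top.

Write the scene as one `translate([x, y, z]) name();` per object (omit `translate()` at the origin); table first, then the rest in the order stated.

table();
translate([662, 135, 691]) ladder();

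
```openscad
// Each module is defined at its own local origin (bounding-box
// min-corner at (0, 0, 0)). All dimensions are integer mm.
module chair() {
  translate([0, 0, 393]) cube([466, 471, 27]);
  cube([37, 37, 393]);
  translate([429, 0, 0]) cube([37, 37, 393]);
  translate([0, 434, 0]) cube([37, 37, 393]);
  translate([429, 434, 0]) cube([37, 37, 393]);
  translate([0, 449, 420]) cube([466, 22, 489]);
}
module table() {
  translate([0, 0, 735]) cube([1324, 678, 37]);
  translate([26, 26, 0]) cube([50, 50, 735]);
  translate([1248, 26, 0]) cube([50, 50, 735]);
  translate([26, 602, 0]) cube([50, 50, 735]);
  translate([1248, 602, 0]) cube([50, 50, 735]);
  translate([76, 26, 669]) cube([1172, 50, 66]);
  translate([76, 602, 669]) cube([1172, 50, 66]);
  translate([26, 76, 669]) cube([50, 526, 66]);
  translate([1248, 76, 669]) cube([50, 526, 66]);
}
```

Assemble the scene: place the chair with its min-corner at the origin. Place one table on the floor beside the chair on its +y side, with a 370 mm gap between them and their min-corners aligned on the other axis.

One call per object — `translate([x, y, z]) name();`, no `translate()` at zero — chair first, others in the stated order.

chair();
translate([0, 841, 0]) table();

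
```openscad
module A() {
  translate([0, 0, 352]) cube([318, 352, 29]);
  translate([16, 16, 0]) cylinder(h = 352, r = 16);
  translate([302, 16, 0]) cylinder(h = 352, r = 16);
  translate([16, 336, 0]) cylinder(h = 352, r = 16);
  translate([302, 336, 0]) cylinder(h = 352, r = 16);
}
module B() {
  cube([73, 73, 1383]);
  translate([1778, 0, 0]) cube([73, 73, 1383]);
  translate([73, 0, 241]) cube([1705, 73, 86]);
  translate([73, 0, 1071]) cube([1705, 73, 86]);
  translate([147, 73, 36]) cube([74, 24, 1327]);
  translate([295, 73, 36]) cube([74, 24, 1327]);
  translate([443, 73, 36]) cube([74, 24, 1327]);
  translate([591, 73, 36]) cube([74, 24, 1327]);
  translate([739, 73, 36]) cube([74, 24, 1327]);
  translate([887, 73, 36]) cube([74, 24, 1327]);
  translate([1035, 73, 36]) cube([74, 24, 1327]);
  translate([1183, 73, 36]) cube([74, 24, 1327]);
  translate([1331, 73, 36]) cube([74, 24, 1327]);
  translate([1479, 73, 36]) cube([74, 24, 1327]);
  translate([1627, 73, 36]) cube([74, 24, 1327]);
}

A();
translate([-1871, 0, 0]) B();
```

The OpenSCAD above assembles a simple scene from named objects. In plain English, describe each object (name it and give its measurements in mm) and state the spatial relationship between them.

A is a simple wooden stool: a rectangular seat 318 mm (x) by 352 mm (y), 29 mm thick, top face at z = 381 mm, on four round legs, each 32 mm in diameter. The legs rest on z = 0, each leg's axis is inset half a diameter from the nearest pair of seat edges (so the leg's bounding box is flush with the corner).

B is a fence section. Two 73×73 mm posts, 1383 mm tall, stand on the floor with a clear span of 1705 mm between their inner faces. Two horizontal rails of 73×86 mm section span the gap between the posts with their undersides at z = 241 mm and z = 1071 mm, flush with the posts' −y face. 11 pickets, each 74 mm wide, 24 mm thick and 1327 mm tall, are fixed to the +y face of the rails with their bottoms at z = 36 mm, evenly spaced across the span with equal gaps (rounded down to the nearest mm) at the −x end and between each pair — any rounding remainder accumulates at the +x end.

The fence section is on the floor beside the stool on its −x side.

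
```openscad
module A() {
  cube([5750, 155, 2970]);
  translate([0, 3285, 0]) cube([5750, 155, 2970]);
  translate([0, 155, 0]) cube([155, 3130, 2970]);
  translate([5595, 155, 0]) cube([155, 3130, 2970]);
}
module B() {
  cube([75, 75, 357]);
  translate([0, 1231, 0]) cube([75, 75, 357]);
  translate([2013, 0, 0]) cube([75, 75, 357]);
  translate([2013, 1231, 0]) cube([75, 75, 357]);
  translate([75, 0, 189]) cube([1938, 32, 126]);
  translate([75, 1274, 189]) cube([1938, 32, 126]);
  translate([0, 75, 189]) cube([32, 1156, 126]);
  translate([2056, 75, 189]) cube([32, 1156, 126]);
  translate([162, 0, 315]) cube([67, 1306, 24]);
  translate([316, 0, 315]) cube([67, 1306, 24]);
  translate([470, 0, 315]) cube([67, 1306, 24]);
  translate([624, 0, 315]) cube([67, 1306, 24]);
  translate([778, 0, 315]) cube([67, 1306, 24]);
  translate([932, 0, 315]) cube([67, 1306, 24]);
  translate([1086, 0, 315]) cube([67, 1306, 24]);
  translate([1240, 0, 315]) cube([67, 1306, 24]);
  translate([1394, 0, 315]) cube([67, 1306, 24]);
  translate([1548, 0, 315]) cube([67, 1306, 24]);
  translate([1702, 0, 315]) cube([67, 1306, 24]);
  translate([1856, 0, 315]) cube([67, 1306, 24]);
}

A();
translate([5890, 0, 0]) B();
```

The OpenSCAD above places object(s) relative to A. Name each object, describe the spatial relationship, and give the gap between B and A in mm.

The bed frame's nearest face is 140 mm from the house frame's +x face.

A is a house frame. B is a bed frame. The bed frame is on the floor beside the house frame on its +x side. The gap between the bed frame and the house frame is 140 mm.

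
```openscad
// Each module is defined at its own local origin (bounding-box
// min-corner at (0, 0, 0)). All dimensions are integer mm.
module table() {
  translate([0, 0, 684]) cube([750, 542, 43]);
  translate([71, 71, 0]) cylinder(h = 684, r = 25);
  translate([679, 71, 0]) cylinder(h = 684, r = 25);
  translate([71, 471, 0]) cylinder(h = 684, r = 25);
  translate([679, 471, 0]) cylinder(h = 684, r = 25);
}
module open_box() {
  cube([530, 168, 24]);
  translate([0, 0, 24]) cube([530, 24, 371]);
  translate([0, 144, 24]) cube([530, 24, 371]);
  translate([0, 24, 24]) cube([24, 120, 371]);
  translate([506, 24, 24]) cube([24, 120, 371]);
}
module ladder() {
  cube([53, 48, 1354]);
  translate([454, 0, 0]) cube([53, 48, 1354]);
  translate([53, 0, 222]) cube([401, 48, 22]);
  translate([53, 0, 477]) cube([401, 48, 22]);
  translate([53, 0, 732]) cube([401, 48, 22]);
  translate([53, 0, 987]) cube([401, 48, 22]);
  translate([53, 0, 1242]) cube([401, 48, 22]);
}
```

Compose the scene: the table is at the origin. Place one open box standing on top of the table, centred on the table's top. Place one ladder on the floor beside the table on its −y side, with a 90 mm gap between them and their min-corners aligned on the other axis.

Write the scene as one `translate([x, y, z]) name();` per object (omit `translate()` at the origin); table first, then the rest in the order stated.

table();
translate([110, 187, 727]) open_box();
translate([0, -138, 0]) ladder();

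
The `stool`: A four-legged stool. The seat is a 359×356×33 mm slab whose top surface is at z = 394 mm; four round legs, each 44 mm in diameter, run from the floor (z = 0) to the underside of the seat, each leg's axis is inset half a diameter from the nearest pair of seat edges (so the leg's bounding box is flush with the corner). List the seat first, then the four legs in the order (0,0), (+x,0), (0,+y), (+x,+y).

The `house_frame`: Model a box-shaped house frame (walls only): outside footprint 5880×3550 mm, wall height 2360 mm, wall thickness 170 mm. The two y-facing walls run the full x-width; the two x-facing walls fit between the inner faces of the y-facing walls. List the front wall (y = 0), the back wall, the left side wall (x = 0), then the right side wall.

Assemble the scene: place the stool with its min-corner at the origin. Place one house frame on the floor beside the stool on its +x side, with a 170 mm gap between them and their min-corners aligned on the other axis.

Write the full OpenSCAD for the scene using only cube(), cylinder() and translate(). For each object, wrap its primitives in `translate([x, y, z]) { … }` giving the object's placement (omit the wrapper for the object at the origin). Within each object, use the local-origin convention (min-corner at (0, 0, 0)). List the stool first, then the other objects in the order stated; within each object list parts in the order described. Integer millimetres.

translate([0, 0, 361]) cube([359, 356, 33]);
translate([22, 22, 0]) cylinder(h = 361, r = 22);
translate([337, 22, 0]) cylinder(h = 361, r = 22);
translate([22, 334, 0]) cylinder(h = 361, r = 22);
translate([337, 334, 0]) cylinder(h = 361, r = 22);
translate([529, 0, 0]) {
  cube([5880, 170, 2360]);
  translate([0, 3380, 0]) cube([5880, 170, 2360]);
  translate([0, 170, 0]) cube([170, 3210, 2360]);
  translate([5710, 170, 0]) cube([170, 3210, 2360]);
}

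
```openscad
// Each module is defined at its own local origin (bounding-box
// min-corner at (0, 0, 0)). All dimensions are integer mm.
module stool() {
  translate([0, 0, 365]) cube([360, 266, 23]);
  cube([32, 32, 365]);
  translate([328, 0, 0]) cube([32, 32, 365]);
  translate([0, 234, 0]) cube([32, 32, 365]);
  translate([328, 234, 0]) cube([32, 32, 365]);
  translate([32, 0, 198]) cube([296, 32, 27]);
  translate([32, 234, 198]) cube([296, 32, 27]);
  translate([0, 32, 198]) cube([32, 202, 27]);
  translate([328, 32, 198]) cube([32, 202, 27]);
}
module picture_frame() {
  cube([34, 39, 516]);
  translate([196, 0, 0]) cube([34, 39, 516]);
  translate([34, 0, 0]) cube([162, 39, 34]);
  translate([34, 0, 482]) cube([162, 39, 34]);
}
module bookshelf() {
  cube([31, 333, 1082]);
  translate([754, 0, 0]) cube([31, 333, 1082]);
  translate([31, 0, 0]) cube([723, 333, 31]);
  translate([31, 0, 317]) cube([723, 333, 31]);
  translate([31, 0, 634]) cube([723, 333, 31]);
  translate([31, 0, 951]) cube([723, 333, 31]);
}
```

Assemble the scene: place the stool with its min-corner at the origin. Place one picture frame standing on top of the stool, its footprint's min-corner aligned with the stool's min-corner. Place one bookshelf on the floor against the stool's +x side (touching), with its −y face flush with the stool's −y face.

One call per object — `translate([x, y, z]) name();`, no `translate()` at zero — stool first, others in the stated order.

stool();
translate([0, 0, 388]) picture_frame();
translate([360, 0, 0]) bookshelf();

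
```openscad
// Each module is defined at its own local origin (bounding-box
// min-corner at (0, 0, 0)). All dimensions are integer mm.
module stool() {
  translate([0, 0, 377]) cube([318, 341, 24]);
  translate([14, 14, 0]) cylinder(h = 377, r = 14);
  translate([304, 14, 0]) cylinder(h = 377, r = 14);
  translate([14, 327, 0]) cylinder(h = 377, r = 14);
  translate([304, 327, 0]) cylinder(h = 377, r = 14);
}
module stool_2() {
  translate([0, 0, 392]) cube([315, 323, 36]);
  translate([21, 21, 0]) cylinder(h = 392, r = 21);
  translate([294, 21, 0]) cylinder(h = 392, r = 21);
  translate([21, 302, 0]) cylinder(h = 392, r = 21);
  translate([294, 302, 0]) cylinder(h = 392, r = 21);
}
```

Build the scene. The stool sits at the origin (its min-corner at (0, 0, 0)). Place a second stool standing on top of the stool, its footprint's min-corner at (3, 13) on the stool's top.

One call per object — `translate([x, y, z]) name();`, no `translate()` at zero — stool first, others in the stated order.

stool();
translate([3, 13, 401]) stool_2();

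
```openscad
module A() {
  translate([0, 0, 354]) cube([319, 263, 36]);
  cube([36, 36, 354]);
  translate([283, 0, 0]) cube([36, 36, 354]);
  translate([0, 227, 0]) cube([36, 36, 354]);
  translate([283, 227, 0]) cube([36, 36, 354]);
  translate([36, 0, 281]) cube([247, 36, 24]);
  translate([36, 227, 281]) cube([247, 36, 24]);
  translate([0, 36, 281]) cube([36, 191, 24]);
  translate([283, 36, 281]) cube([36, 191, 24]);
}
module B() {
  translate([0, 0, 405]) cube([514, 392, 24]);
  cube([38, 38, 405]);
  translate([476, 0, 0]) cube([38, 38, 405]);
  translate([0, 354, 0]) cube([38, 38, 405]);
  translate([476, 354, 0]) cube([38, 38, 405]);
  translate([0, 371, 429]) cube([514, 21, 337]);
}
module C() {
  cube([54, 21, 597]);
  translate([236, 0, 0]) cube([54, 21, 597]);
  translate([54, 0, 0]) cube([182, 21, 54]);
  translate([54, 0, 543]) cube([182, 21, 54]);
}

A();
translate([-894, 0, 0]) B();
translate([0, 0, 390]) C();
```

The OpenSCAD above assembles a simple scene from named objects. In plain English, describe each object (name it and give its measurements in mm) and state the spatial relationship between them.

A is a four-legged stool. The seat is 319×263 mm, 36 mm thick, top at z = 390 mm. It stands on four square legs, each 36×36 mm in cross-section, from z = 0 to the seat underside, each flush with a corner of the seat. Four stretchers, 36 mm wide and 24 mm tall, connect adjacent legs with their undersides at z = 281 mm, each running between the inner faces of the legs it joins and aligned with the legs' outer faces on the other axis.

B is a chair: 514×392 mm seat, 24 mm thick, top at z = 429 mm, on four 38 mm square corner legs flush with the seat edges. A 21 mm thick backrest slab spans the full seat width, extending 337 mm above the seat top, its back face flush with the seat's +y edge.

C is a picture frame with a 182×489 mm rectangular opening (x by z) and a uniform 54 mm border on every side. Frame depth is 21 mm along y. It is built from two vertical stiles running the full outside height and two horizontal rails spanning the gap between the stiles.

The chair is on the floor beside the stool on its −x side. The picture frame is on top of the stool.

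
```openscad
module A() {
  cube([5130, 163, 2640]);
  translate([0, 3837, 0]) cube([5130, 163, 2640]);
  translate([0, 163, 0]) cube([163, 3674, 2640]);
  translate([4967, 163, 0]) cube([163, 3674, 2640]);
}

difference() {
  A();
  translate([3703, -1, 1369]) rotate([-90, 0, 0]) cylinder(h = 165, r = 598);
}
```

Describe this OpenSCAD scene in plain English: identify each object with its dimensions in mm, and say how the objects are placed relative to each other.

A is a box-shaped house frame (walls only): outside footprint 5130×4000 mm, wall height 2640 mm, wall thickness 163 mm. The two y-facing walls run the full x-width; the two x-facing walls fit between the inner faces of the y-facing walls.

The house frame has a circular hole of radius 598 mm through its front wall, centred at (x = 3703, z = 1369).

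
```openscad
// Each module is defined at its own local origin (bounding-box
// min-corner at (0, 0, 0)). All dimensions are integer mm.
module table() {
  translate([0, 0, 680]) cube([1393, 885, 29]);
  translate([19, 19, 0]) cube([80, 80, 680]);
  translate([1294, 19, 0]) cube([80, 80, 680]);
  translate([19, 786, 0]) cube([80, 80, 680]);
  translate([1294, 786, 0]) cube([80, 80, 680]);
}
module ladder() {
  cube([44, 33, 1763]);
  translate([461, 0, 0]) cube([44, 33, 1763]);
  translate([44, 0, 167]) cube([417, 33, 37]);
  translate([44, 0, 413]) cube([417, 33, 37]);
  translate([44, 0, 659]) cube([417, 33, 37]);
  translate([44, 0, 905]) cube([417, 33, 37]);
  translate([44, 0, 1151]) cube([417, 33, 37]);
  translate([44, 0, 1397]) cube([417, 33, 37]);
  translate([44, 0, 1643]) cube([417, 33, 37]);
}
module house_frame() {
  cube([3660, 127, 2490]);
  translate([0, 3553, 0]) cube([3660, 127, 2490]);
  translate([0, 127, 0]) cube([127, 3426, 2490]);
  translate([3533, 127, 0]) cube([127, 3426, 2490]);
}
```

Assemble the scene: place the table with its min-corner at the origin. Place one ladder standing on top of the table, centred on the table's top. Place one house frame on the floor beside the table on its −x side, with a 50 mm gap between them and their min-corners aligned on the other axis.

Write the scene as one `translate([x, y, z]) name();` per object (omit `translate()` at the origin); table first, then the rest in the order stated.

table();
translate([444, 426, 709]) ladder();
translate([-3710, 0, 0]) house_frame();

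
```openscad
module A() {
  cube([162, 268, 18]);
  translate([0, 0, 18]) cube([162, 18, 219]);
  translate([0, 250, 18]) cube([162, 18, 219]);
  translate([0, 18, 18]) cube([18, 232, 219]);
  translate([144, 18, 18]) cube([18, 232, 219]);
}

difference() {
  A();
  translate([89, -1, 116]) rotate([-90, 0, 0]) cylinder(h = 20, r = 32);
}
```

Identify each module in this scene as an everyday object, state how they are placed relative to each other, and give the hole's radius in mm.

The subtracted cylinder has r = 32 mm.

A is an open box. The open box has a circular hole through its front wall. The hole's radius is 32 mm.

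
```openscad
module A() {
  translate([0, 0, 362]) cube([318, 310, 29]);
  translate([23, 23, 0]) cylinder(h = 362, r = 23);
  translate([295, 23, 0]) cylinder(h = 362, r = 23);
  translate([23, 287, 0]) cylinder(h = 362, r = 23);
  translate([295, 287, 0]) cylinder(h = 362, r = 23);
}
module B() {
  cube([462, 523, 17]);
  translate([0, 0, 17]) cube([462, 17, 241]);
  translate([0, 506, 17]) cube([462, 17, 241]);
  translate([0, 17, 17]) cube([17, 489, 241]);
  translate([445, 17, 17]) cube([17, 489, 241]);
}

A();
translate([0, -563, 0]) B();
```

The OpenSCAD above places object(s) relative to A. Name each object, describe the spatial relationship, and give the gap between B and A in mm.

A is a stool. B is an open box. The open box is on the floor beside the stool on its −y side. The gap between the open box and the stool is 40 mm.

The open box's nearest face is 40 mm from the stool's −y face.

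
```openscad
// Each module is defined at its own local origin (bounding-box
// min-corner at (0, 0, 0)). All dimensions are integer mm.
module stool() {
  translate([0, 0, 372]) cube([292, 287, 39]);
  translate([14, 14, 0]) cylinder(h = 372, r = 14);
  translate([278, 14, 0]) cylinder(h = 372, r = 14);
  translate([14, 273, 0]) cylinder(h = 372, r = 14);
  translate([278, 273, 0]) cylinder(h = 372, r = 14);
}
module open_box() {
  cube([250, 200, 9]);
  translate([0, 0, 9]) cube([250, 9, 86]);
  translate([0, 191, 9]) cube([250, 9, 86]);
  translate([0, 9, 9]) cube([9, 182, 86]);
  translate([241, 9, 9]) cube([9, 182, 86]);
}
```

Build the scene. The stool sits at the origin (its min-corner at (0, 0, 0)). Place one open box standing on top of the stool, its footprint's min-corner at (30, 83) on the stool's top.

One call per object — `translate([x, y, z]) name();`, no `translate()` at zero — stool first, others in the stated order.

stool();
translate([30, 83, 411]) open_box();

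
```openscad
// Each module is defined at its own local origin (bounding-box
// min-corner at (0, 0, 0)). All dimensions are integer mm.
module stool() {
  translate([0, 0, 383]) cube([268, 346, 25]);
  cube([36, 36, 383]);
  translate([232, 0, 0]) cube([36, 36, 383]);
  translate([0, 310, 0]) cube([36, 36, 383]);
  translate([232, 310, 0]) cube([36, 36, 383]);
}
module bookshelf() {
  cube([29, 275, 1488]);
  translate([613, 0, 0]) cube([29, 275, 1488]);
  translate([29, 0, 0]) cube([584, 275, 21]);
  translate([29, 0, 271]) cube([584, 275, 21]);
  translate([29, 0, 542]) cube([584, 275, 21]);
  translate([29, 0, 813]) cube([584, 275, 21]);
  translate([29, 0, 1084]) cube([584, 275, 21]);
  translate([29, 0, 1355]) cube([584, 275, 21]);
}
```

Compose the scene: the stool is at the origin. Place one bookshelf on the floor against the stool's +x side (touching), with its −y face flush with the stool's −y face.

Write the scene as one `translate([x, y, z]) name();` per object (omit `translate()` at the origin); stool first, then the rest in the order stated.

stool();
translate([268, 0, 0]) bookshelf();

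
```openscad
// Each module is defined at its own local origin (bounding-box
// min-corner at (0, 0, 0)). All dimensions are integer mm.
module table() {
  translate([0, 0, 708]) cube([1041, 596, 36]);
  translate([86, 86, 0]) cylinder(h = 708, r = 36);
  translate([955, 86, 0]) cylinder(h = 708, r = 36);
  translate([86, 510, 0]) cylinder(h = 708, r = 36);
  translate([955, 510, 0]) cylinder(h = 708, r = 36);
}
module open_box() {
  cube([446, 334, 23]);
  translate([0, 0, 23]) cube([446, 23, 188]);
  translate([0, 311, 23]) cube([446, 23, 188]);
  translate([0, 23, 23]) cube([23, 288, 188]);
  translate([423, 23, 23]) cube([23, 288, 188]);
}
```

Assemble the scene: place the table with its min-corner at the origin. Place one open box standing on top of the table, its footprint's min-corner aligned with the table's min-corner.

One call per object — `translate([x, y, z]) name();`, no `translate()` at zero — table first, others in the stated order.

table();
translate([0, 0, 744]) open_box();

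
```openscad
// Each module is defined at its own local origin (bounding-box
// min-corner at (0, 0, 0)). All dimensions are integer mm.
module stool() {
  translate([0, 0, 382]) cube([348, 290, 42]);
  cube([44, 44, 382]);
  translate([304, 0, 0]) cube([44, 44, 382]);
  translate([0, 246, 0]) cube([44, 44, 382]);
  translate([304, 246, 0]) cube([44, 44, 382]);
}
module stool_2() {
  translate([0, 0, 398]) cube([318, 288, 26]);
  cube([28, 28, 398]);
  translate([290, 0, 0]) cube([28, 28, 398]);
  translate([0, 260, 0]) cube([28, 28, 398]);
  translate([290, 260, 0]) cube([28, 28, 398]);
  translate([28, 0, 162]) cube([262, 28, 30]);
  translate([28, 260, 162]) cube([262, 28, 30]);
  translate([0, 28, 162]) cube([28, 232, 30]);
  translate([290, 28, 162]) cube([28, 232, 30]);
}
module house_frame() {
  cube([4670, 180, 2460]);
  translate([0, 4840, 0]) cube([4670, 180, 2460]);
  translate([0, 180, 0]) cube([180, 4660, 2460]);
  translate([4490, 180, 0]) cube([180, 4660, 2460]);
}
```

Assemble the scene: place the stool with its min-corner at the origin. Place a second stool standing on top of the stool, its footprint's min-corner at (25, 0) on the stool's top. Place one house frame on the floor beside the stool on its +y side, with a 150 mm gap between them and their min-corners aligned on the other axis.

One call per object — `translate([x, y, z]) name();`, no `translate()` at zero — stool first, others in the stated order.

stool();
translate([25, 0, 424]) stool_2();
translate([0, 440, 0]) house_frame();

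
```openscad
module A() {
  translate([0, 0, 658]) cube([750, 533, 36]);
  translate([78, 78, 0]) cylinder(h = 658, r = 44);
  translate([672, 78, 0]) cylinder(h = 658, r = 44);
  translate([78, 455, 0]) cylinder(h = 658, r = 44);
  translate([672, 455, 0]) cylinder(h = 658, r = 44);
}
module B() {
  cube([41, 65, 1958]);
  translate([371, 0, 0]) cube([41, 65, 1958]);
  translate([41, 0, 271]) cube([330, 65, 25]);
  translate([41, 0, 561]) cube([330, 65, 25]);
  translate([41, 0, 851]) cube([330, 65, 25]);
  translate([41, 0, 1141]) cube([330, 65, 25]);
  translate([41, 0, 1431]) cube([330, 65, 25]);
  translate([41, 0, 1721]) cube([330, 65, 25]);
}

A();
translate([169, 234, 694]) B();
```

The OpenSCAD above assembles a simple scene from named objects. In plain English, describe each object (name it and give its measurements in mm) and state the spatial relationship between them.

A is a rectangular dining table. The top is 750×533×36 mm with its upper surface at z = 694 mm. It stands on four round legs of 88 mm diameter, each leg's bounding box inset 34 mm from the nearest pair of top edges, running from the floor to the underside of the top.

B is a wooden ladder with two side rails of 41×65 mm section and 1958 mm height, set 412 mm apart overall. Between them run 6 rectangular rungs (65 mm deep, 25 mm thick), front faces flush with the rails' −y face. The bottom of the first rung is 271 mm above the floor and each subsequent rung is 290 mm higher than the one below.

The ladder is on top of the table, centred.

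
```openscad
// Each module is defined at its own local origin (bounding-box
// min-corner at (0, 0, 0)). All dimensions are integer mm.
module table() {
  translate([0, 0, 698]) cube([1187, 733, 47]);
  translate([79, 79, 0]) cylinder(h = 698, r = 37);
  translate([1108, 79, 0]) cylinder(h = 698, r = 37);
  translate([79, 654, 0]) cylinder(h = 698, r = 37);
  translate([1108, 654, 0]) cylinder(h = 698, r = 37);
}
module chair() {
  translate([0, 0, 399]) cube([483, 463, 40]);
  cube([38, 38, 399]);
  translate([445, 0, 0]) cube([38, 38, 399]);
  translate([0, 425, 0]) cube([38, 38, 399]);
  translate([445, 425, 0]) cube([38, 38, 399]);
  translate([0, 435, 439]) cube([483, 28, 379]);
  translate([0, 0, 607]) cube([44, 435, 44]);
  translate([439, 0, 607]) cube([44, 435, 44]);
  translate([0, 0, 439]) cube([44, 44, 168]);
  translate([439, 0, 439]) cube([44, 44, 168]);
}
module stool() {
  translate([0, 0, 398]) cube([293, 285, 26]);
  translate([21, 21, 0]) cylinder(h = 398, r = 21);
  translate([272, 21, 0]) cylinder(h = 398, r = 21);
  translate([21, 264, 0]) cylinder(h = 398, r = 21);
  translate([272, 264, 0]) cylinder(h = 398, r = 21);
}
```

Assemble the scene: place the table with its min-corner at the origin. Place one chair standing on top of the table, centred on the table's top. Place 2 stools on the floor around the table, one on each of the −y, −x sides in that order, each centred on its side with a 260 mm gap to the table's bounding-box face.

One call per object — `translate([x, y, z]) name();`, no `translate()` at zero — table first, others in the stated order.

table();
translate([352, 135, 745]) chair();
translate([447, -545, 0]) stool();
translate([-553, 224, 0]) stool();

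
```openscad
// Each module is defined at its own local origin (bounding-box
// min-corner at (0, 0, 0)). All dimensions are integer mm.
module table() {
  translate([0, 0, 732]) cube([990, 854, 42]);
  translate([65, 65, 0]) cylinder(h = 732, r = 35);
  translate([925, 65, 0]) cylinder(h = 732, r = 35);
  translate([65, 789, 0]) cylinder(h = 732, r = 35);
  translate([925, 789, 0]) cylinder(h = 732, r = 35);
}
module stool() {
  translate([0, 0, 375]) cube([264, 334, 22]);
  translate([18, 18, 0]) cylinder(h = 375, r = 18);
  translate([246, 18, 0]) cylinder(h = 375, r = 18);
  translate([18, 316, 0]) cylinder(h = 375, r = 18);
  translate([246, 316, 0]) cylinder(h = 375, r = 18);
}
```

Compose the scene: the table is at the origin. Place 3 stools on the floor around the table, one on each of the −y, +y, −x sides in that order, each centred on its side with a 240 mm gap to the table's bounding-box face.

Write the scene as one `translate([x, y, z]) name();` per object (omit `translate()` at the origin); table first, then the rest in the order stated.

table();
translate([363, -574, 0]) stool();
translate([363, 1094, 0]) stool();
translate([-504, 260, 0]) stool();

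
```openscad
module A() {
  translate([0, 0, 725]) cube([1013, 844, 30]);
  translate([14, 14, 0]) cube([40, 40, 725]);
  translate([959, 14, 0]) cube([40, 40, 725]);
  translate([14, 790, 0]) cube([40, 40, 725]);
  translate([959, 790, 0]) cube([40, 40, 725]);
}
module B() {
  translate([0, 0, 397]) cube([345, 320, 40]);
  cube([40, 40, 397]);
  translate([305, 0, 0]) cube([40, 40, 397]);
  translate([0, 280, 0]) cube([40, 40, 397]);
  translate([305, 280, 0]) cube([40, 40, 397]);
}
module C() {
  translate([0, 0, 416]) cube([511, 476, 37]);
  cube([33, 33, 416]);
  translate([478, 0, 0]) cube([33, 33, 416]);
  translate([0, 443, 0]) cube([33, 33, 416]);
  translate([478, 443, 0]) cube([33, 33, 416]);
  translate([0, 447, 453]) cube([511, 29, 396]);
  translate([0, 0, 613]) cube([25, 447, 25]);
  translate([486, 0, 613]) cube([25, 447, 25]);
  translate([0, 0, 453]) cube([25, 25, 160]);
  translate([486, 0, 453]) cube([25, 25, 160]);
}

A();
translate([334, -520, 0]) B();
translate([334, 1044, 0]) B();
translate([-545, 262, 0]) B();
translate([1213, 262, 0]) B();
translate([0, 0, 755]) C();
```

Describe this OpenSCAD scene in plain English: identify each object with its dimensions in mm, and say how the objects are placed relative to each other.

A is a table with a 1013×844 mm rectangular top, 30 mm thick, top surface at z = 755 mm, supported by four 40×40 mm square legs, each inset 14 mm from the nearest pair of top edges, running from the floor.

B is a simple wooden stool: a rectangular seat 345 mm (x) by 320 mm (y), 40 mm thick, top face at z = 437 mm, on four square legs, each 40×40 mm in cross-section. The legs rest on z = 0, each flush with a corner of the seat.

C is a chair: 511×476 mm seat, 37 mm thick, top at z = 453 mm, on four 33 mm square corner legs flush with the seat edges. A 29 mm thick backrest slab spans the full seat width, extending 396 mm above the seat top, its back face flush with the seat's +y edge. Two armrests of 25×25 mm section run along each side from the seat's front edge to the front of the backrest, top faces 185 mm above the seat top and outer faces flush with the seat's x-edges; a 25×25 mm post under the front of each armrest stands on the seat at the front corner.

Four stools sit around the table at the −y, +y, −x, +x sides. The chair is on top of the table.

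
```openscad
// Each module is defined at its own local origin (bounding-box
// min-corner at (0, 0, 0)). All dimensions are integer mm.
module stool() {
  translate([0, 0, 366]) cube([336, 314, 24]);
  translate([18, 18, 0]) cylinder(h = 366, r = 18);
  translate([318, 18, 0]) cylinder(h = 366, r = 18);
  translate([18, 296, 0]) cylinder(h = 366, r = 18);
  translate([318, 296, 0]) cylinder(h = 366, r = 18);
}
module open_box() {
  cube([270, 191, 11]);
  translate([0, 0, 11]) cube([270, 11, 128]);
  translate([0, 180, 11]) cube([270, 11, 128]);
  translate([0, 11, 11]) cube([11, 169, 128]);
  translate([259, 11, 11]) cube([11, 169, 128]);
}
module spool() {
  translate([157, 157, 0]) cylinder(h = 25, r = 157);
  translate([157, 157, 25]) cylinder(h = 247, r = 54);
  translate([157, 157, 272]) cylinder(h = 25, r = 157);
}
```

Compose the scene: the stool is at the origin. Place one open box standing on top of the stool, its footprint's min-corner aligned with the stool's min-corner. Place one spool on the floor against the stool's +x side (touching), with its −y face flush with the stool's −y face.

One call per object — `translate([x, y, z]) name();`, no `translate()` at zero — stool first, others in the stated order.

stool();
translate([0, 0, 390]) open_box();
translate([336, 0, 0]) spool();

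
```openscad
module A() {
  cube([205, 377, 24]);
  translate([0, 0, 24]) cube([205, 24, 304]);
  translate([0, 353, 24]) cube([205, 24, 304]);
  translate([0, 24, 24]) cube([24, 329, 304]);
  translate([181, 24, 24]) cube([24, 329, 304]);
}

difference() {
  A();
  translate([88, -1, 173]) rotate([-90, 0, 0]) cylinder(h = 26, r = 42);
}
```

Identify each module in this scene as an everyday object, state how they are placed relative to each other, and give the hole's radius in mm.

The subtracted cylinder has r = 42 mm.

A is an open box. The open box has a circular hole through its front wall. The hole's radius is 42 mm.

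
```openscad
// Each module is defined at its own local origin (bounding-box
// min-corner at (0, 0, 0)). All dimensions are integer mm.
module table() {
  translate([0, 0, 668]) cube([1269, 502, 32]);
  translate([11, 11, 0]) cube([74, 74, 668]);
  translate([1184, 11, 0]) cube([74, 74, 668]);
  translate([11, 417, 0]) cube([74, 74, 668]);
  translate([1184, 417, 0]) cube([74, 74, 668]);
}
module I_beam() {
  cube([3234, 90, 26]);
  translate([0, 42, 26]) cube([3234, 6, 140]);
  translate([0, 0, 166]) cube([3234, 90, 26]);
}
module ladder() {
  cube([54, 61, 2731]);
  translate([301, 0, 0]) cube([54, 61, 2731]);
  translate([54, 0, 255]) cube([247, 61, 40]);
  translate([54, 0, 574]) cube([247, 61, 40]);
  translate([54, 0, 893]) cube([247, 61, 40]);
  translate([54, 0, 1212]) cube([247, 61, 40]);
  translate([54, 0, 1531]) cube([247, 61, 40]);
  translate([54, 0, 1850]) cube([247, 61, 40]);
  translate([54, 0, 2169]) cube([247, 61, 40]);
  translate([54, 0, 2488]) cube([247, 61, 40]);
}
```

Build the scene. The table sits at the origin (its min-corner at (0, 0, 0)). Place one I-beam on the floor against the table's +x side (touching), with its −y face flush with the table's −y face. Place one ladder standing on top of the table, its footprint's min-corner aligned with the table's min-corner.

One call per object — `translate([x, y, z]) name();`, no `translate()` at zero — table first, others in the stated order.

table();
translate([1269, 0, 0]) I_beam();
translate([0, 0, 700]) ladder();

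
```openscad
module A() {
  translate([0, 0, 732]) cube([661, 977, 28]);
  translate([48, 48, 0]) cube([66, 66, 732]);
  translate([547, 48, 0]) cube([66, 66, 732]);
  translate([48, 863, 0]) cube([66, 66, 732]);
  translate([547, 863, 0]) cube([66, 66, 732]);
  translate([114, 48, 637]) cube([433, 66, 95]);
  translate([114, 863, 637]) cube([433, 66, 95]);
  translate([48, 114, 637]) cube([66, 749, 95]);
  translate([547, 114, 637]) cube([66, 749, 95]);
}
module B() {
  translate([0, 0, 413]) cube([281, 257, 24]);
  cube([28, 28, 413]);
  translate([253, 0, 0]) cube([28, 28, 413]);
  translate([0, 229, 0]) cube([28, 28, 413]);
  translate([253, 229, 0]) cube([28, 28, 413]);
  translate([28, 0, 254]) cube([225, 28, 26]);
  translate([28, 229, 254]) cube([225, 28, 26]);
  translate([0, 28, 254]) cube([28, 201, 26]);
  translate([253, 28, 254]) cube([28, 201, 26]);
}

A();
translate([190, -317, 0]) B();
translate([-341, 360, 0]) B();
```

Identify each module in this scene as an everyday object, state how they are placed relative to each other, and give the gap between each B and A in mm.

A is a table. B is a stool. Two stools sit around the table at the −y, −x sides. The gap between each stool and the table is 60 mm.

Each stool's nearest face is 60 mm from the table's bounding box.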